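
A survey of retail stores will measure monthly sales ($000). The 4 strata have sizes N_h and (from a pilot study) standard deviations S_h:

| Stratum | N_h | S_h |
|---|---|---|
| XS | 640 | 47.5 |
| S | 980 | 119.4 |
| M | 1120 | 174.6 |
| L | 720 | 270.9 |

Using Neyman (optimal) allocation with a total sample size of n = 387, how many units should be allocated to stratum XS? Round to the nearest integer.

Neyman allocation: n_h = n · N_h S_h / Σ N_i S_i, with n = 387.
  stratum XS: N_h·S_h = 640·47.5 = 30400.00
  stratum S: N_h·S_h = 980·119.4 = 117012.00
  stratum M: N_h·S_h = 1120·174.6 = 195552.00
  stratum L: N_h·S_h = 720·270.9 = 195048.00
Σ N_h S_h = 538012.00
n for stratum XS = 387·30400.00/538012.00 = 21.867 → 22

22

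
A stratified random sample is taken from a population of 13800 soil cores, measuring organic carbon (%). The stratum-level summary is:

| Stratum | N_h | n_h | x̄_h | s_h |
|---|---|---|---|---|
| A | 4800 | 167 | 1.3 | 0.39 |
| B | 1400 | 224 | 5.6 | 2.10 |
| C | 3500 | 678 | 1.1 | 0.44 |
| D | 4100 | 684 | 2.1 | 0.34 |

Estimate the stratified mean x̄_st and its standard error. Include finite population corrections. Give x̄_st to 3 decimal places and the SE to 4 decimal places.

x̄_st ≈ 1.923, SE ≈ 0.0174

x̄_st = Σ W_h x̄_h = (4800·1.3 + 1400·5.6 + 3500·1.1 + 4100·2.1)/13800 = 1.92319
V̂(x̄_st) = Σ W_h² (1 − n_h/N_h) s_h²/n_h, with W_h = N_h/N and N = 13800:
  stratum A: (4800/13800)²·(1 − 167/4800)·0.39²/167 = 0.000106355
  stratum B: (1400/13800)²·(1 − 224/1400)·2.10²/224 = 0.000170203
  stratum C: (3500/13800)²·(1 − 678/3500)·0.44²/678 = 1.48096e-05
  stratum D: (4100/13800)²·(1 − 684/4100)·0.34²/684 = 1.24293e-05
V̂(x̄_st) = 0.000303797
SE(x̄_st) = √0.000303797 = 0.0174298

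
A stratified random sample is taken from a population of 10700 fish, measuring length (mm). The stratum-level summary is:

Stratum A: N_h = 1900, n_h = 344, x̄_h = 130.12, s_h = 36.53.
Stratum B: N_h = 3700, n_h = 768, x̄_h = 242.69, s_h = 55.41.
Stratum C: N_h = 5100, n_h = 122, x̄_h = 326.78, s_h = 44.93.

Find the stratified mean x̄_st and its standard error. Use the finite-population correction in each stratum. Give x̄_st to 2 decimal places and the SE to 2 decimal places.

x̄_st = Σ W_h x̄_h = (1900·130.12 + 3700·242.69 + 5100·326.78)/10700 = 262.78121
V̂(x̄_st) = Σ W_h² (1 − n_h/N_h) s_h²/n_h, with W_h = N_h/N and N = 10700:
  stratum A: (1900/10700)²·(1 − 344/1900)·36.53²/344 = 0.10017
  stratum B: (3700/10700)²·(1 − 768/3700)·55.41²/768 = 0.378803
  stratum C: (5100/10700)²·(1 − 122/5100)·44.93²/122 = 3.66919
V̂(x̄_st) = 4.14817
SE(x̄_st) = √4.14817 = 2.0367

x̄_st ≈ 262.78, SE ≈ 2.04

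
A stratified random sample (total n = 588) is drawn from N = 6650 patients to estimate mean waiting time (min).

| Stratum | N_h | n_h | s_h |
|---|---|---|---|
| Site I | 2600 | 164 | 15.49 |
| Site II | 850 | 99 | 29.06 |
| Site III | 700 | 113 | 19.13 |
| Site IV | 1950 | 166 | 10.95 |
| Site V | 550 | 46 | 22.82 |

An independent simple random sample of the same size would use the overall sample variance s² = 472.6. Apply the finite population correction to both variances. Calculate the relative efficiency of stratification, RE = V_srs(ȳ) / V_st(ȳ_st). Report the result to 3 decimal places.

V̂(ȳ_st) = Σ W_h² (1 − n_h/N_h) s_h²/n_h, with W_h = N_h/N and N = 6650:
  stratum Site I: (2600/6650)²·(1 − 164/2600)·15.49²/164 = 0.20954
  stratum Site II: (850/6650)²·(1 − 99/850)·29.06²/99 = 0.123132
  stratum Site III: (700/6650)²·(1 − 113/700)·19.13²/113 = 0.0300915
  stratum Site IV: (1950/6650)²·(1 − 166/1950)·10.95²/166 = 0.0568207
  stratum Site V: (550/6650)²·(1 − 46/550)·22.82²/46 = 0.0709616
V_st = 0.490546
V_srs = (1 − 588/6650)·472.6/588 = 0.732674
Relative efficiency = V_srs / V_st = 0.732674/0.490546 = 1.4936

RE ≈ 1.494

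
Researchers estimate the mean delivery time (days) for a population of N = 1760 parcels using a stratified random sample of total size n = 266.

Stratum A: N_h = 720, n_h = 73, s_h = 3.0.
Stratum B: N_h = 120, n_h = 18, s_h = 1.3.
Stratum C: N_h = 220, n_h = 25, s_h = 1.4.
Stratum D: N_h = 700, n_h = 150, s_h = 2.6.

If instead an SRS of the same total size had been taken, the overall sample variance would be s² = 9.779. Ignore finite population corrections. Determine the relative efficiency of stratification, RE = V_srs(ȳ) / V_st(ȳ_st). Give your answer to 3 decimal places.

RE ≈ 1.249

V̂(ȳ_st) = Σ W_h² s_h²/n_h, with W_h = N_h/N and N = 1760:
  stratum A: (720/1760)²·3.0²/73 = 0.0206329
  stratum B: (120/1760)²·1.3²/18 = 0.000436467
  stratum C: (220/1760)²·1.4²/25 = 0.001225
  stratum D: (700/1760)²·2.6²/150 = 0.00712896
V_st = 0.0294233
V_srs = s²/n = 9.779/266 = 0.0367632
Relative efficiency = V_srs / V_st = 0.0367632/0.0294233 = 1.2495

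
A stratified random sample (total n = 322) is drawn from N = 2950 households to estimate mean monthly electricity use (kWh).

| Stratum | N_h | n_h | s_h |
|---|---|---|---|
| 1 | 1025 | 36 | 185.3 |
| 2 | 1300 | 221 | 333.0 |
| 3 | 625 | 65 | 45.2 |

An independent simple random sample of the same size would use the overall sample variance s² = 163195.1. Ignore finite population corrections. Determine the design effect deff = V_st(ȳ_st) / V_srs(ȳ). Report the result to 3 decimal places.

deff ≈ 0.422

V̂(ȳ_st) = Σ W_h² s_h²/n_h, with W_h = N_h/N and N = 2950:
  stratum 1: (1025/2950)²·185.3²/36 = 115.147
  stratum 2: (1300/2950)²·333.0²/221 = 97.4404
  stratum 3: (625/2950)²·45.2²/65 = 1.41085
V_st = 213.998
V_srs = s²/n = 163195.1/322 = 506.817
deff = V_st / V_srs = 213.998/506.817 = 0.4222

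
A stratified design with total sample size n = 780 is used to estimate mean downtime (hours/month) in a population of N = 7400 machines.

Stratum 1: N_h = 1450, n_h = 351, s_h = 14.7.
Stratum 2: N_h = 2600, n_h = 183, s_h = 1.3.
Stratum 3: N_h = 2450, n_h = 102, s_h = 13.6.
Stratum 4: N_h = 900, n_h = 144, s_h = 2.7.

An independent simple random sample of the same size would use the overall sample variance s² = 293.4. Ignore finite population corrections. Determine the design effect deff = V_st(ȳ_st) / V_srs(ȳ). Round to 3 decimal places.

V̂(ȳ_st) = Σ W_h² s_h²/n_h, with W_h = N_h/N and N = 7400:
  stratum 1: (1450/7400)²·14.7²/351 = 0.0236374
  stratum 2: (2600/7400)²·1.3²/183 = 0.00114004
  stratum 3: (2450/7400)²·13.6²/102 = 0.198768
  stratum 4: (900/7400)²·2.7²/144 = 0.000748836
V_st = 0.224294
V_srs = s²/n = 293.4/780 = 0.376154
deff = V_st / V_srs = 0.224294/0.376154 = 0.5963

deff ≈ 0.596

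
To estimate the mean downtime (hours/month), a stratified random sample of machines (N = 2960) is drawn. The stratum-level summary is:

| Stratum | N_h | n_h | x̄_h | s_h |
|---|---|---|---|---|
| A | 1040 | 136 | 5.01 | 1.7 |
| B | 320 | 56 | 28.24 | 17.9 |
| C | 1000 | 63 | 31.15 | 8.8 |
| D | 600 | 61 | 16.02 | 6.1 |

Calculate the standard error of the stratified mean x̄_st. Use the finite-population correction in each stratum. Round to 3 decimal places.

SE(x̄_st) ≈ 0.460

V̂(x̄_st) = Σ W_h² (1 − n_h/N_h) s_h²/n_h, with W_h = N_h/N and N = 2960:
  stratum A: (1040/2960)²·(1 − 136/1040)·1.7²/136 = 0.00228022
  stratum B: (320/2960)²·(1 − 56/320)·17.9²/56 = 0.0551682
  stratum C: (1000/2960)²·(1 − 63/1000)·8.8²/63 = 0.131456
  stratum D: (600/2960)²·(1 − 61/600)·6.1²/61 = 0.0225158
V̂(x̄_st) = 0.21142
SE(x̄_st) = √0.21142 = 0.459805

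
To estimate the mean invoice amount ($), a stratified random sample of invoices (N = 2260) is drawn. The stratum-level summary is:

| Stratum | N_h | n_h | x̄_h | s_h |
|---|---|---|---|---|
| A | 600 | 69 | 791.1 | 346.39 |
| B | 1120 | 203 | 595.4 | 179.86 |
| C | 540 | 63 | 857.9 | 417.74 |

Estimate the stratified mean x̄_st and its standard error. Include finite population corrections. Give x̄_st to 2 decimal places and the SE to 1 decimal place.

x̄_st ≈ 710.08, SE ≈ 16.7

x̄_st = Σ W_h x̄_h = (600·791.1 + 1120·595.4 + 540·857.9)/2260 = 710.07699
V̂(x̄_st) = Σ W_h² (1 − n_h/N_h) s_h²/n_h, with W_h = N_h/N and N = 2260:
  stratum A: (600/2260)²·(1 − 69/600)·346.39²/69 = 108.47
  stratum B: (1120/2260)²·(1 − 203/1120)·179.86²/203 = 32.0438
  stratum C: (540/2260)²·(1 − 63/540)·417.74²/63 = 139.69
V̂(x̄_st) = 280.204
SE(x̄_st) = √280.204 = 16.7393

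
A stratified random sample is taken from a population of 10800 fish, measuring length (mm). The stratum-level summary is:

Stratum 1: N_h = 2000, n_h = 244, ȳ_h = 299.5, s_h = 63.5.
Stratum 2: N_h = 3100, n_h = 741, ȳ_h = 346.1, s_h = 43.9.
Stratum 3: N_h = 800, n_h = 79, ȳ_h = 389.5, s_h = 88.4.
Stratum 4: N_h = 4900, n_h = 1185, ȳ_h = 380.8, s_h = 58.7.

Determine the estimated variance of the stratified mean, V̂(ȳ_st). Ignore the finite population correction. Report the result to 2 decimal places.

V̂(ȳ_st) ≈ 1.92

V̂(ȳ_st) = Σ W_h² s_h²/n_h, with W_h = N_h/N and N = 10800:
  stratum 1: (2000/10800)²·63.5²/244 = 0.566722
  stratum 2: (3100/10800)²·43.9²/741 = 0.214283
  stratum 3: (800/10800)²·88.4²/79 = 0.542763
  stratum 4: (4900/10800)²·58.7²/1185 = 0.598553
V̂(ȳ_st) = 1.92232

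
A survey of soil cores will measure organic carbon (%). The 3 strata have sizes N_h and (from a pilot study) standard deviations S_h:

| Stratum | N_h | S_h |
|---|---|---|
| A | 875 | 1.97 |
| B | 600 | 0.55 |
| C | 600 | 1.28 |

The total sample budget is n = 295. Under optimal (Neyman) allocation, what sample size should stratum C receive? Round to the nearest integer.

80

Neyman allocation: n_h = n · N_h S_h / Σ N_i S_i, with n = 295.
  stratum A: N_h·S_h = 875·1.97 = 1723.75
  stratum B: N_h·S_h = 600·0.55 = 330.00
  stratum C: N_h·S_h = 600·1.28 = 768.00
Σ N_h S_h = 2821.75
n for stratum C = 295·768.00/2821.75 = 80.291 → 80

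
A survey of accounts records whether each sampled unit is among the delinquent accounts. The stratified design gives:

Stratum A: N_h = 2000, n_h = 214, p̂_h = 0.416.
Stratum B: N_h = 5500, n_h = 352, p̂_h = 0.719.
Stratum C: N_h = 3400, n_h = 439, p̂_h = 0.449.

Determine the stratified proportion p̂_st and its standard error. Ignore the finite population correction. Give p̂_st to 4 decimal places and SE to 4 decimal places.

p̂_st ≈ 0.5792, SE ≈ 0.0155

N = 10900; stratum weights W_h = N_h/N.
p̂_st = Σ W_h p̂_h = (2000·0.416 + 5500·0.719 + 3400·0.449)/10900 = 0.57918
V̂(p̂_st) = Σ W_h² p̂_h(1−p̂_h)/(n_h−1):
  stratum A: (2000/10900)²·0.416·0.584/213 = 3.84002e-05
  stratum B: (5500/10900)²·0.719·0.281/351 = 0.000146555
  stratum C: (3400/10900)²·0.449·0.551/438 = 5.49577e-05
V̂(p̂_st) = 0.000239913; SE = √V̂ = 0.0154891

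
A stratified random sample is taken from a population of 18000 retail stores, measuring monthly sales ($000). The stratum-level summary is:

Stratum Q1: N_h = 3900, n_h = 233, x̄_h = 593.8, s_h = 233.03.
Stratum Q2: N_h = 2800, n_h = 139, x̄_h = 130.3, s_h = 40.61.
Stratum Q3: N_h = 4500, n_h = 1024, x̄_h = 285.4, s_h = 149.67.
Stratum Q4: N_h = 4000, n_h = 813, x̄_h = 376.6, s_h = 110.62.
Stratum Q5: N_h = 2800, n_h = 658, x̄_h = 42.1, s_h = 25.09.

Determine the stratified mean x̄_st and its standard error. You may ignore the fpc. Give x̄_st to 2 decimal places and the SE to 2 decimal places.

x̄_st = Σ W_h x̄_h = (3900·593.8 + 2800·130.3 + 4500·285.4 + 4000·376.6 + 2800·42.1)/18000 = 310.51333
V̂(x̄_st) = Σ W_h² s_h²/n_h, with W_h = N_h/N and N = 18000:
  stratum Q1: (3900/18000)²·233.03²/233 = 10.9409
  stratum Q2: (2800/18000)²·40.61²/139 = 0.287093
  stratum Q3: (4500/18000)²·149.67²/1024 = 1.36726
  stratum Q4: (4000/18000)²·110.62²/813 = 0.743279
  stratum Q5: (2800/18000)²·25.09²/658 = 0.0231498
V̂(x̄_st) = 13.3616
SE(x̄_st) = √13.3616 = 3.65536

x̄_st ≈ 310.51, SE ≈ 3.66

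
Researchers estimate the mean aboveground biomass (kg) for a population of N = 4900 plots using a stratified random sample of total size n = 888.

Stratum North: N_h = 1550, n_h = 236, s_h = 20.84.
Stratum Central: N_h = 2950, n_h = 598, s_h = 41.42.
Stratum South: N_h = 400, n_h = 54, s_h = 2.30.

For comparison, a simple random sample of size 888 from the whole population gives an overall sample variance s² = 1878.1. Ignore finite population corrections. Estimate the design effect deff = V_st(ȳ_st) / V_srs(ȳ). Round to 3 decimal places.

deff ≈ 0.579

V̂(ȳ_st) = Σ W_h² s_h²/n_h, with W_h = N_h/N and N = 4900:
  stratum North: (1550/4900)²·20.84²/236 = 0.184143
  stratum Central: (2950/4900)²·41.42²/598 = 1.03985
  stratum South: (400/4900)²·2.30²/54 = 0.000652814
V_st = 1.22465
V_srs = s²/n = 1878.1/888 = 2.11498
deff = V_st / V_srs = 1.22465/2.11498 = 0.5790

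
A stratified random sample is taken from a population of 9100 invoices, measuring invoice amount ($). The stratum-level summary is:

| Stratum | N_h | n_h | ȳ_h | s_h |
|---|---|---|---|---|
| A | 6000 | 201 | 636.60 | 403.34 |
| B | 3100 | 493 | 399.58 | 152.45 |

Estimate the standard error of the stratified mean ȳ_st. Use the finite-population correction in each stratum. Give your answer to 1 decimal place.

V̂(ȳ_st) = Σ W_h² (1 − n_h/N_h) s_h²/n_h, with W_h = N_h/N and N = 9100:
  stratum A: (6000/9100)²·(1 − 201/6000)·403.34²/201 = 340.07
  stratum B: (3100/9100)²·(1 − 493/3100)·152.45²/493 = 4.60074
V̂(ȳ_st) = 344.671
SE(ȳ_st) = √344.671 = 18.5653

SE(ȳ_st) ≈ 18.6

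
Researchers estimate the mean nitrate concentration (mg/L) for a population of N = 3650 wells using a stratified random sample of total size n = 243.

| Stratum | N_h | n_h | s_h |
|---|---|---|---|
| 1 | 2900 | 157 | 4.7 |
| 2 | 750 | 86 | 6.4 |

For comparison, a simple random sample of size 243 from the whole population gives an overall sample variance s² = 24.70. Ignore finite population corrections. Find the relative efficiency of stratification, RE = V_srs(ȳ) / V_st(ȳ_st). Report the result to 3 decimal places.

RE ≈ 0.933

V̂(ȳ_st) = Σ W_h² s_h²/n_h, with W_h = N_h/N and N = 3650:
  stratum 1: (2900/3650)²·4.7²/157 = 0.0888191
  stratum 2: (750/3650)²·6.4²/86 = 0.0201094
V_st = 0.108928
V_srs = s²/n = 24.70/243 = 0.101646
Relative efficiency = V_srs / V_st = 0.101646/0.108928 = 0.9331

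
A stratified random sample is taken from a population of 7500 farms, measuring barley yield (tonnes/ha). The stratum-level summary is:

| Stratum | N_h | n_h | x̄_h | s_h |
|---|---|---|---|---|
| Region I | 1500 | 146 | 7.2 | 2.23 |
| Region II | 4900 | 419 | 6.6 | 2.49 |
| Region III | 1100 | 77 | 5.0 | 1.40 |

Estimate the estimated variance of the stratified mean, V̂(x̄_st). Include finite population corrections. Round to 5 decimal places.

V̂(x̄_st) = Σ W_h² (1 − n_h/N_h) s_h²/n_h, with W_h = N_h/N and N = 7500:
  stratum Region I: (1500/7500)²·(1 − 146/1500)·2.23²/146 = 0.00122983
  stratum Region II: (4900/7500)²·(1 − 419/4900)·2.49²/419 = 0.00577608
  stratum Region III: (1100/7500)²·(1 − 77/1100)·1.40²/77 = 0.000509227
V̂(x̄_st) = 0.00751513

V̂(x̄_st) ≈ 0.00752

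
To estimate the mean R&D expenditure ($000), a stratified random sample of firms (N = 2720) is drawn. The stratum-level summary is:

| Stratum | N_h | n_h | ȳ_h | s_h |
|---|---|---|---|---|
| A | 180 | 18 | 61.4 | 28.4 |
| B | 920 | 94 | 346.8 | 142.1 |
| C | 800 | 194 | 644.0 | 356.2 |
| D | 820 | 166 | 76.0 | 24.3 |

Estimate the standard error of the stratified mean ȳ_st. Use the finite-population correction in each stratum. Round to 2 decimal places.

V̂(ȳ_st) = Σ W_h² (1 − n_h/N_h) s_h²/n_h, with W_h = N_h/N and N = 2720:
  stratum A: (180/2720)²·(1 − 18/180)·28.4²/18 = 0.176609
  stratum B: (920/2720)²·(1 − 94/920)·142.1²/94 = 22.0643
  stratum C: (800/2720)²·(1 − 194/800)·356.2²/194 = 42.8559
  stratum D: (820/2720)²·(1 − 166/820)·24.3²/166 = 0.257845
V̂(ȳ_st) = 65.3547
SE(ȳ_st) = √65.3547 = 8.08422

SE(ȳ_st) ≈ 8.08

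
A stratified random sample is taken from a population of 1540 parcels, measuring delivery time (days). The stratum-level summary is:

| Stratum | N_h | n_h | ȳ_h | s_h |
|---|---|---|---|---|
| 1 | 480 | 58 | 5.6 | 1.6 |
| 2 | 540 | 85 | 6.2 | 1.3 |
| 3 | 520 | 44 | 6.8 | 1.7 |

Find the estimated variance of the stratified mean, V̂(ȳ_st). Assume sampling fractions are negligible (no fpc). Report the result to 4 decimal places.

V̂(ȳ_st) ≈ 0.0142

V̂(ȳ_st) = Σ W_h² s_h²/n_h, with W_h = N_h/N and N = 1540:
  stratum 1: (480/1540)²·1.6²/58 = 0.00428798
  stratum 2: (540/1540)²·1.3²/85 = 0.00244463
  stratum 3: (520/1540)²·1.7²/44 = 0.00748877
V̂(ȳ_st) = 0.0142214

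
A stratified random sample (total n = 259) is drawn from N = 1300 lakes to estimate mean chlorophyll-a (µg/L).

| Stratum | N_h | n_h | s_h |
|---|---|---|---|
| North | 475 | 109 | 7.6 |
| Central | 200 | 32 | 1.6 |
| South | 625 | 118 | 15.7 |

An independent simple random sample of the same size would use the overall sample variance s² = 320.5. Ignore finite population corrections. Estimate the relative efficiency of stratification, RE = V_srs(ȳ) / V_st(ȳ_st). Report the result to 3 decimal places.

V̂(ȳ_st) = Σ W_h² s_h²/n_h, with W_h = N_h/N and N = 1300:
  stratum North: (475/1300)²·7.6²/109 = 0.0707459
  stratum Central: (200/1300)²·1.6²/32 = 0.00189349
  stratum South: (625/1300)²·15.7²/118 = 0.482826
V_st = 0.555465
V_srs = s²/n = 320.5/259 = 1.23745
Relative efficiency = V_srs / V_st = 1.23745/0.555465 = 2.2278

RE ≈ 2.228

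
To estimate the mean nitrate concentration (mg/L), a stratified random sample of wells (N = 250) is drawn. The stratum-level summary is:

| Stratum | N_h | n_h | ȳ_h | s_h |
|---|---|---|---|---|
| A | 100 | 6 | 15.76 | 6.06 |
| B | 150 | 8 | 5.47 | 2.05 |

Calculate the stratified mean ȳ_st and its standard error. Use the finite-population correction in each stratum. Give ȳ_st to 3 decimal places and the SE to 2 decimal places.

ȳ_st ≈ 9.586, SE ≈ 1.05

ȳ_st = Σ W_h ȳ_h = (100·15.76 + 150·5.47)/250 = 9.58600
V̂(ȳ_st) = Σ W_h² (1 − n_h/N_h) s_h²/n_h, with W_h = N_h/N and N = 250:
  stratum A: (100/250)²·(1 − 6/100)·6.06²/6 = 0.920538
  stratum B: (150/250)²·(1 − 8/150)·2.05²/8 = 0.179026
V̂(ȳ_st) = 1.09956
SE(ȳ_st) = √1.09956 = 1.0486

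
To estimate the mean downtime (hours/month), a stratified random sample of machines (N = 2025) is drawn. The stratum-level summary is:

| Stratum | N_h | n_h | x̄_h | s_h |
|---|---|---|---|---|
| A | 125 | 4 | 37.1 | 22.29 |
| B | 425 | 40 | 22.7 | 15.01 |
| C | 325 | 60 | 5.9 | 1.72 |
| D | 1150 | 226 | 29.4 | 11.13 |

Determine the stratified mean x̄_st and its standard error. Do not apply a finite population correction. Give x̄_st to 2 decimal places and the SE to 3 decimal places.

x̄_st = Σ W_h x̄_h = (125·37.1 + 425·22.7 + 325·5.9 + 1150·29.4)/2025 = 24.69753
V̂(x̄_st) = Σ W_h² s_h²/n_h, with W_h = N_h/N and N = 2025:
  stratum A: (125/2025)²·22.29²/4 = 0.473293
  stratum B: (425/2025)²·15.01²/40 = 0.248101
  stratum C: (325/2025)²·1.72²/60 = 0.00127005
  stratum D: (1150/2025)²·11.13²/226 = 0.176778
V̂(x̄_st) = 0.899442
SE(x̄_st) = √0.899442 = 0.948389

x̄_st ≈ 24.70, SE ≈ 0.948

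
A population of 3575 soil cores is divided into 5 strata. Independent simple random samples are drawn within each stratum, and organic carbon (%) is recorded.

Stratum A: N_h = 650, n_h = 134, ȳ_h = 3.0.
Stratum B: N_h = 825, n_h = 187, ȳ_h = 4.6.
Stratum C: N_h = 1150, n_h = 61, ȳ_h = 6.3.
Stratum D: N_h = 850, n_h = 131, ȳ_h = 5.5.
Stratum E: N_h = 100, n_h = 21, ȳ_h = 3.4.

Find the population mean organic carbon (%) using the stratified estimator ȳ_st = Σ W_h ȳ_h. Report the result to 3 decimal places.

ȳ_st ≈ 5.036

N = Σ N_h = 3575. Stratum weights W_h = N_h/N.
ȳ_st = (650·3.0 + 825·4.6 + 1150·6.3 + 850·5.5 + 100·3.4) / 3575 = 5.03636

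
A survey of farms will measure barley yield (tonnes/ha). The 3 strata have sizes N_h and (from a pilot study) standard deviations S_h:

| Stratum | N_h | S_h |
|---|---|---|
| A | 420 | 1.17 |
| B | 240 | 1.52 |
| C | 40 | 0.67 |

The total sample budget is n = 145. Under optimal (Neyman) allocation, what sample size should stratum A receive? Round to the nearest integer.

Neyman allocation: n_h = n · N_h S_h / Σ N_i S_i, with n = 145.
  stratum A: N_h·S_h = 420·1.17 = 491.40
  stratum B: N_h·S_h = 240·1.52 = 364.80
  stratum C: N_h·S_h = 40·0.67 = 26.80
Σ N_h S_h = 883.00
n for stratum A = 145·491.40/883.00 = 80.694 → 81

81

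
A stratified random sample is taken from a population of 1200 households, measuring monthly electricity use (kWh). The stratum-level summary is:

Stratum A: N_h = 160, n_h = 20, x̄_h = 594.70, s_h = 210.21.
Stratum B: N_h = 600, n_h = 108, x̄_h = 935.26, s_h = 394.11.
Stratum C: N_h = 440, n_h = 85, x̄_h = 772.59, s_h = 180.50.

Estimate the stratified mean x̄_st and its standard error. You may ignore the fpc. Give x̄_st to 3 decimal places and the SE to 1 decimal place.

x̄_st = Σ W_h x̄_h = (160·594.70 + 600·935.26 + 440·772.59)/1200 = 830.20633
V̂(x̄_st) = Σ W_h² s_h²/n_h, with W_h = N_h/N and N = 1200:
  stratum A: (160/1200)²·210.21²/20 = 39.2784
  stratum B: (600/1200)²·394.11²/108 = 359.543
  stratum C: (440/1200)²·180.50²/85 = 51.5322
V̂(x̄_st) = 450.354
SE(x̄_st) = √450.354 = 21.2215

x̄_st ≈ 830.206, SE ≈ 21.2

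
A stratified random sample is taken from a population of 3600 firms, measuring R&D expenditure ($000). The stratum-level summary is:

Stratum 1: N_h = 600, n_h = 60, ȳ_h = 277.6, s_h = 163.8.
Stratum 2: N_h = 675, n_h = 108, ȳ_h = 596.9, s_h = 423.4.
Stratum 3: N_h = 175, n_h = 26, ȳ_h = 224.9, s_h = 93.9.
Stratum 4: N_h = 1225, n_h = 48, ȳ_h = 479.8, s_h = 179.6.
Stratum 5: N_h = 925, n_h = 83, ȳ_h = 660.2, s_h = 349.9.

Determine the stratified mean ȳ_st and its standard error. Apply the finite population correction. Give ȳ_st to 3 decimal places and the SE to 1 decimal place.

ȳ_st = Σ W_h ȳ_h = (600·277.6 + 675·596.9 + 175·224.9 + 1225·479.8 + 925·660.2)/3600 = 502.01806
V̂(ȳ_st) = Σ W_h² (1 − n_h/N_h) s_h²/n_h, with W_h = N_h/N and N = 3600:
  stratum 1: (600/3600)²·(1 − 60/600)·163.8²/60 = 11.1794
  stratum 2: (675/3600)²·(1 − 108/675)·423.4²/108 = 49.0185
  stratum 3: (175/3600)²·(1 − 26/175)·93.9²/26 = 0.682303
  stratum 4: (1225/3600)²·(1 − 48/1225)·179.6²/48 = 74.7617
  stratum 5: (925/3600)²·(1 − 83/925)·349.9²/83 = 88.6459
V̂(ȳ_st) = 224.288
SE(ȳ_st) = √224.288 = 14.9762

ȳ_st ≈ 502.018, SE ≈ 15.0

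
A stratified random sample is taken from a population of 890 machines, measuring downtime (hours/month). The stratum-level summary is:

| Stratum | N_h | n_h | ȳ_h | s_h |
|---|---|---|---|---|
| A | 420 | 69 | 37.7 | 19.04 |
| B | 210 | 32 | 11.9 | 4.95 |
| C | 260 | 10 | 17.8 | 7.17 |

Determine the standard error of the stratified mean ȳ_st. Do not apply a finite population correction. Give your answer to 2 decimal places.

V̂(ȳ_st) = Σ W_h² s_h²/n_h, with W_h = N_h/N and N = 890:
  stratum A: (420/890)²·19.04²/69 = 1.17005
  stratum B: (210/890)²·4.95²/32 = 0.0426304
  stratum C: (260/890)²·7.17²/10 = 0.438738
V̂(ȳ_st) = 1.65142
SE(ȳ_st) = √1.65142 = 1.28507

SE(ȳ_st) ≈ 1.29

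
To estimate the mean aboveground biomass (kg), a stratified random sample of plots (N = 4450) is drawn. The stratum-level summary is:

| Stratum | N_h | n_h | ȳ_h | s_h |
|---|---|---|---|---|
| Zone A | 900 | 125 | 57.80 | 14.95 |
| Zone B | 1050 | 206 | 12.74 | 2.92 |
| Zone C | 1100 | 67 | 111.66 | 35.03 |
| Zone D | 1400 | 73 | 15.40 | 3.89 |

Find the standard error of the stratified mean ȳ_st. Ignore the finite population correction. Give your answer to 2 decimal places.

SE(ȳ_st) ≈ 1.10

V̂(ȳ_st) = Σ W_h² s_h²/n_h, with W_h = N_h/N and N = 4450:
  stratum Zone A: (900/4450)²·14.95²/125 = 0.073137
  stratum Zone B: (1050/4450)²·2.92²/206 = 0.0023044
  stratum Zone C: (1100/4450)²·35.03²/67 = 1.1191
  stratum Zone D: (1400/4450)²·3.89²/73 = 0.0205169
V̂(ȳ_st) = 1.21506
SE(ȳ_st) = √1.21506 = 1.1023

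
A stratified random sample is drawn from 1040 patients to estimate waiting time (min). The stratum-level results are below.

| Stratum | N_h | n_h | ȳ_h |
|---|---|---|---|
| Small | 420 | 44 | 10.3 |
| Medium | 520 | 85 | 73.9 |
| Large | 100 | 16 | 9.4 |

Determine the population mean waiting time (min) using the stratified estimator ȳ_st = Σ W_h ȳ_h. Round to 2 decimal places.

ȳ_st ≈ 42.01

N = Σ N_h = 1040. Stratum weights W_h = N_h/N.
ȳ_st = (420·10.3 + 520·73.9 + 100·9.4) / 1040 = 42.0135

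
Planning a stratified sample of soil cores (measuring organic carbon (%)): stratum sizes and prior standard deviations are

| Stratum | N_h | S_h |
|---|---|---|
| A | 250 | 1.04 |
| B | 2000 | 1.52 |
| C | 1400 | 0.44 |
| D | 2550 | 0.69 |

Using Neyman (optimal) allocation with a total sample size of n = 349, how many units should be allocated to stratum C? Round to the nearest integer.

38

Neyman allocation: n_h = n · N_h S_h / Σ N_i S_i, with n = 349.
  stratum A: N_h·S_h = 250·1.04 = 260.00
  stratum B: N_h·S_h = 2000·1.52 = 3040.00
  stratum C: N_h·S_h = 1400·0.44 = 616.00
  stratum D: N_h·S_h = 2550·0.69 = 1759.50
Σ N_h S_h = 5675.50
n for stratum C = 349·616.00/5675.50 = 37.879 → 38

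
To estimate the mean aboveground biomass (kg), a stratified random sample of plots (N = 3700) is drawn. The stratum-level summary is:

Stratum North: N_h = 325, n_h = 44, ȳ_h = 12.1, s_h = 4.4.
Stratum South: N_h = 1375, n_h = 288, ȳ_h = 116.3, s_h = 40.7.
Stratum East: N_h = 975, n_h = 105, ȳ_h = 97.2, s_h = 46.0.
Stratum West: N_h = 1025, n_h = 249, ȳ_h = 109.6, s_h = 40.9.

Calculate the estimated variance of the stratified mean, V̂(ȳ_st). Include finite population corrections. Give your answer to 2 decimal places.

V̂(ȳ_st) ≈ 2.27

V̂(ȳ_st) = Σ W_h² (1 − n_h/N_h) s_h²/n_h, with W_h = N_h/N and N = 3700:
  stratum North: (325/3700)²·(1 − 44/325)·4.4²/44 = 0.00293521
  stratum South: (1375/3700)²·(1 − 288/1375)·40.7²/288 = 0.62795
  stratum East: (975/3700)²·(1 − 105/975)·46.0²/105 = 1.24867
  stratum West: (1025/3700)²·(1 − 249/1025)·40.9²/249 = 0.390328
V̂(ȳ_st) = 2.26988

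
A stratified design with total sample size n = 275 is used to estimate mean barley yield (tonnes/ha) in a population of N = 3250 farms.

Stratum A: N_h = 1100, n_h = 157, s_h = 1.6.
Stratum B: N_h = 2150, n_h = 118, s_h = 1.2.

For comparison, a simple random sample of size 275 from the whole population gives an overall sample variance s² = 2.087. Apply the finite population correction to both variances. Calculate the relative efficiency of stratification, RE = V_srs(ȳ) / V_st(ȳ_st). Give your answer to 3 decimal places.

RE ≈ 1.045

V̂(ȳ_st) = Σ W_h² (1 − n_h/N_h) s_h²/n_h, with W_h = N_h/N and N = 3250:
  stratum A: (1100/3250)²·(1 − 157/1100)·1.6²/157 = 0.00160132
  stratum B: (2150/3250)²·(1 − 118/2150)·1.2²/118 = 0.0050475
V_st = 0.00664881
V_srs = (1 − 275/3250)·2.087/275 = 0.00694694
Relative efficiency = V_srs / V_st = 0.00694694/0.00664881 = 1.0448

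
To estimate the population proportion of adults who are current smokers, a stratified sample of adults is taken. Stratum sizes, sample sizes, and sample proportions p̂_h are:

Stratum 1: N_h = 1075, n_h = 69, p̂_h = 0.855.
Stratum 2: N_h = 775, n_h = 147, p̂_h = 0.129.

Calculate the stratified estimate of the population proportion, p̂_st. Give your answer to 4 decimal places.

p̂_st ≈ 0.5509

N = 1850; stratum weights W_h = N_h/N.
p̂_st = Σ W_h p̂_h = (1075·0.855 + 775·0.129)/1850 = 0.55086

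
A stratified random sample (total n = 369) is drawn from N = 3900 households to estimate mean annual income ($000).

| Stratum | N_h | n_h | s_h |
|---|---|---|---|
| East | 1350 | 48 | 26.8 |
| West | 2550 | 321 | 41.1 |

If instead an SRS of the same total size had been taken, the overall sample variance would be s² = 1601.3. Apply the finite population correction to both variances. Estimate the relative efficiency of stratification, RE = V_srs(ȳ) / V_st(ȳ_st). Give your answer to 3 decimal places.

RE ≈ 1.063

V̂(ȳ_st) = Σ W_h² (1 − n_h/N_h) s_h²/n_h, with W_h = N_h/N and N = 3900:
  stratum East: (1350/3900)²·(1 − 48/1350)·26.8²/48 = 1.72919
  stratum West: (2550/3900)²·(1 − 321/2550)·41.1²/321 = 1.96653
V_st = 3.69572
V_srs = (1 − 369/3900)·1601.3/369 = 3.92898
Relative efficiency = V_srs / V_st = 3.92898/3.69572 = 1.0631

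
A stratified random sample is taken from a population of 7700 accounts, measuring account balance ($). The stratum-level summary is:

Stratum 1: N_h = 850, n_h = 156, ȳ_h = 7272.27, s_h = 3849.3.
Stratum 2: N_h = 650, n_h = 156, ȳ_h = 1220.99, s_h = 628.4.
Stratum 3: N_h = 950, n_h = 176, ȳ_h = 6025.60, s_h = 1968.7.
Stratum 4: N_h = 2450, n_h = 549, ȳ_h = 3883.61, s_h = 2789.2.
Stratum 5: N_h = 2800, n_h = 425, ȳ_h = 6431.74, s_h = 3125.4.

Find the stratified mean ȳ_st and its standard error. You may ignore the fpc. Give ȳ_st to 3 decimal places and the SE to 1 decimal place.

ȳ_st = Σ W_h ȳ_h = (850·7272.27 + 650·1220.99 + 950·6025.60 + 2450·3883.61 + 2800·6431.74)/7700 = 5223.78045
V̂(ȳ_st) = Σ W_h² s_h²/n_h, with W_h = N_h/N and N = 7700:
  stratum 1: (850/7700)²·3849.3²/156 = 1157.43
  stratum 2: (650/7700)²·628.4²/156 = 18.0382
  stratum 3: (950/7700)²·1968.7²/176 = 335.206
  stratum 4: (2450/7700)²·2789.2²/549 = 1434.62
  stratum 5: (2800/7700)²·3125.4²/425 = 3039.18
V̂(ȳ_st) = 5984.48
SE(ȳ_st) = √5984.48 = 77.3594

ȳ_st ≈ 5223.780, SE ≈ 77.4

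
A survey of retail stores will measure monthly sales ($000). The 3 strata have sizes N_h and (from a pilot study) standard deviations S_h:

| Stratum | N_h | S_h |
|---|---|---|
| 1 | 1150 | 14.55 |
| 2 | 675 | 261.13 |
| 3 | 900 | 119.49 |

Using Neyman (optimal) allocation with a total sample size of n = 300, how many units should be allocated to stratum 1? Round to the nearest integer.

17

Neyman allocation: n_h = n · N_h S_h / Σ N_i S_i, with n = 300.
  stratum 1: N_h·S_h = 1150·14.55 = 16732.50
  stratum 2: N_h·S_h = 675·261.13 = 176262.75
  stratum 3: N_h·S_h = 900·119.49 = 107541.00
Σ N_h S_h = 300536.25
n for stratum 1 = 300·16732.50/300536.25 = 16.703 → 17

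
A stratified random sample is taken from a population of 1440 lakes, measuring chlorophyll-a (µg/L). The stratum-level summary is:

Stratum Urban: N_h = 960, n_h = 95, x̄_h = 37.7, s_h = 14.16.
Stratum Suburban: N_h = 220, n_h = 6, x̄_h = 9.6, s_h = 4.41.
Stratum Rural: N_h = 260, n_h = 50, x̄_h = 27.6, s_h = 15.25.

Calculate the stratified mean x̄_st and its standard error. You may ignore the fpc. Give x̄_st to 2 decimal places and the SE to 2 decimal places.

x̄_st ≈ 31.58, SE ≈ 1.08

x̄_st = Σ W_h x̄_h = (960·37.7 + 220·9.6 + 260·27.6)/1440 = 31.58333
V̂(x̄_st) = Σ W_h² s_h²/n_h, with W_h = N_h/N and N = 1440:
  stratum Urban: (960/1440)²·14.16²/95 = 0.938038
  stratum Suburban: (220/1440)²·4.41²/6 = 0.0756565
  stratum Rural: (260/1440)²·15.25²/50 = 0.151632
V̂(x̄_st) = 1.16533
SE(x̄_st) = √1.16533 = 1.0795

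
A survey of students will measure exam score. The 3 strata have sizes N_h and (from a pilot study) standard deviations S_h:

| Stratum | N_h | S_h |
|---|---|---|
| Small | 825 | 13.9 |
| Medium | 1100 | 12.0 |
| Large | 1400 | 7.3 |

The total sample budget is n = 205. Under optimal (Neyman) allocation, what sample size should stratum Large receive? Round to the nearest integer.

Neyman allocation: n_h = n · N_h S_h / Σ N_i S_i, with n = 205.
  stratum Small: N_h·S_h = 825·13.9 = 11467.50
  stratum Medium: N_h·S_h = 1100·12.0 = 13200.00
  stratum Large: N_h·S_h = 1400·7.3 = 10220.00
Σ N_h S_h = 34887.50
n for stratum Large = 205·10220.00/34887.50 = 60.053 → 60

60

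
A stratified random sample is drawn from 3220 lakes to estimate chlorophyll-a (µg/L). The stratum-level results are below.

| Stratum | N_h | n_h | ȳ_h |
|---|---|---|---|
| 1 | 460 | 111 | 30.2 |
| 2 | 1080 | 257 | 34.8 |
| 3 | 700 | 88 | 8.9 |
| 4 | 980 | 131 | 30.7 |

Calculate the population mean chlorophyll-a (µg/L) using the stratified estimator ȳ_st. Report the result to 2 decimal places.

ȳ_st ≈ 27.26

N = Σ N_h = 3220. Stratum weights W_h = N_h/N.
ȳ_st = (460·30.2 + 1080·34.8 + 700·8.9 + 980·30.7) / 3220 = 27.2646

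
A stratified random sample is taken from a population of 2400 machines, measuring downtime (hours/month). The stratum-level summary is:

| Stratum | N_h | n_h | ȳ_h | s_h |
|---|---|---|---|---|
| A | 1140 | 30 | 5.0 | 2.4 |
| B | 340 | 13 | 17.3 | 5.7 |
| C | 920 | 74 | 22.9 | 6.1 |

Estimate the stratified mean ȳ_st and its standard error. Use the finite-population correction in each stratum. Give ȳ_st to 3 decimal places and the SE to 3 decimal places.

ȳ_st = Σ W_h ȳ_h = (1140·5.0 + 340·17.3 + 920·22.9)/2400 = 13.60417
V̂(ȳ_st) = Σ W_h² (1 − n_h/N_h) s_h²/n_h, with W_h = N_h/N and N = 2400:
  stratum A: (1140/2400)²·(1 − 30/1140)·2.4²/30 = 0.04218
  stratum B: (340/2400)²·(1 − 13/340)·5.7²/13 = 0.0482404
  stratum C: (920/2400)²·(1 − 74/920)·6.1²/74 = 0.067946
V̂(ȳ_st) = 0.158366
SE(ȳ_st) = √0.158366 = 0.397953

ȳ_st ≈ 13.604, SE ≈ 0.398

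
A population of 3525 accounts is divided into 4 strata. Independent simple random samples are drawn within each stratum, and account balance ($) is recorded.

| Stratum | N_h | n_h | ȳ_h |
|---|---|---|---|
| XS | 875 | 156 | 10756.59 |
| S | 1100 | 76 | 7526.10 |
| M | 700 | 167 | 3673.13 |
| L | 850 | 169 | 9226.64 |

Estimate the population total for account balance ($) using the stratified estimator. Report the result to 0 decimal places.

τ̂_st = Σ N_h ȳ_h = 875·10756.59 + 1100·7526.10 + 700·3673.13 + 850·9226.64 = 28104561

τ̂_st ≈ 28104561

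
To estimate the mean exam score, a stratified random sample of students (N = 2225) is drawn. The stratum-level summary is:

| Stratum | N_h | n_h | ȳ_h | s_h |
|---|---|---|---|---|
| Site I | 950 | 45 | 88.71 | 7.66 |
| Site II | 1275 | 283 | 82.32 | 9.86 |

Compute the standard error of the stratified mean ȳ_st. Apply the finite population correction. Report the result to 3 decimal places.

SE(ȳ_st) ≈ 0.561

V̂(ȳ_st) = Σ W_h² (1 − n_h/N_h) s_h²/n_h, with W_h = N_h/N and N = 2225:
  stratum Site I: (950/2225)²·(1 − 45/950)·7.66²/45 = 0.226442
  stratum Site II: (1275/2225)²·(1 − 283/1275)·9.86²/283 = 0.0877666
V̂(ȳ_st) = 0.314209
SE(ȳ_st) = √0.314209 = 0.560543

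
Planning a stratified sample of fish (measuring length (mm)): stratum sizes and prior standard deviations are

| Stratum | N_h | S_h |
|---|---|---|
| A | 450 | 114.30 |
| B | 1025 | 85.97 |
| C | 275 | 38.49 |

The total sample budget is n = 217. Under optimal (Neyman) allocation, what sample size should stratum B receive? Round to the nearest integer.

127

Neyman allocation: n_h = n · N_h S_h / Σ N_i S_i, with n = 217.
  stratum A: N_h·S_h = 450·114.30 = 51435.00
  stratum B: N_h·S_h = 1025·85.97 = 88119.25
  stratum C: N_h·S_h = 275·38.49 = 10584.75
Σ N_h S_h = 150139.00
n for stratum B = 217·88119.25/150139.00 = 127.361 → 127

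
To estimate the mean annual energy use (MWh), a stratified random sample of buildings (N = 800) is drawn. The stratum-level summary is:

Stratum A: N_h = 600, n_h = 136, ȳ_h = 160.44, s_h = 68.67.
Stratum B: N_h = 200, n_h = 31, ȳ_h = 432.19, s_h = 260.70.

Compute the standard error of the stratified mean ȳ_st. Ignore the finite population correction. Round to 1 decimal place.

SE(ȳ_st) ≈ 12.5

V̂(ȳ_st) = Σ W_h² s_h²/n_h, with W_h = N_h/N and N = 800:
  stratum A: (600/800)²·68.67²/136 = 19.5037
  stratum B: (200/800)²·260.70²/31 = 137.025
V̂(ȳ_st) = 156.529
SE(ȳ_st) = √156.529 = 12.5112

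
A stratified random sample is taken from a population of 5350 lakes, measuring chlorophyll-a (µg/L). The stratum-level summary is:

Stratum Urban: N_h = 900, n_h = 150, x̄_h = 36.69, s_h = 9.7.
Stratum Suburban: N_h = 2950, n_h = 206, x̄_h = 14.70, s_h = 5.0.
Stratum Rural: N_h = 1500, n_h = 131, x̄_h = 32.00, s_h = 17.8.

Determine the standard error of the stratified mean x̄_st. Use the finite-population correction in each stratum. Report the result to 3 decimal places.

SE(x̄_st) ≈ 0.472

V̂(x̄_st) = Σ W_h² (1 − n_h/N_h) s_h²/n_h, with W_h = N_h/N and N = 5350:
  stratum Urban: (900/5350)²·(1 − 150/900)·9.7²/150 = 0.0147927
  stratum Suburban: (2950/5350)²·(1 − 206/2950)·5.0²/206 = 0.0343219
  stratum Rural: (1500/5350)²·(1 − 131/1500)·17.8²/131 = 0.173523
V̂(x̄_st) = 0.222637
SE(x̄_st) = √0.222637 = 0.471844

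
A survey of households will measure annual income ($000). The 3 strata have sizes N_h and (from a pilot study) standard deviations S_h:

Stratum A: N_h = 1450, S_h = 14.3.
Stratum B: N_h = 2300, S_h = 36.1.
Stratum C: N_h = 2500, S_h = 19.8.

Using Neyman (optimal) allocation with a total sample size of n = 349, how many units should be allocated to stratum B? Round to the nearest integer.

Neyman allocation: n_h = n · N_h S_h / Σ N_i S_i, with n = 349.
  stratum A: N_h·S_h = 1450·14.3 = 20735.00
  stratum B: N_h·S_h = 2300·36.1 = 83030.00
  stratum C: N_h·S_h = 2500·19.8 = 49500.00
Σ N_h S_h = 153265.00
n for stratum B = 349·83030.00/153265.00 = 189.068 → 189

189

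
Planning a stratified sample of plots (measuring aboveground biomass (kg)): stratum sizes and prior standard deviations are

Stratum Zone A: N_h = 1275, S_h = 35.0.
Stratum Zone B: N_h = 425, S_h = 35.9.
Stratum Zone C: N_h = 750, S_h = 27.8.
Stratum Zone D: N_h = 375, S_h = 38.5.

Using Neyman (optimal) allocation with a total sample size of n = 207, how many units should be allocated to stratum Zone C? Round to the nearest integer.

45

Neyman allocation: n_h = n · N_h S_h / Σ N_i S_i, with n = 207.
  stratum Zone A: N_h·S_h = 1275·35.0 = 44625.00
  stratum Zone B: N_h·S_h = 425·35.9 = 15257.50
  stratum Zone C: N_h·S_h = 750·27.8 = 20850.00
  stratum Zone D: N_h·S_h = 375·38.5 = 14437.50
Σ N_h S_h = 95170.00
n for stratum Zone C = 207·20850.00/95170.00 = 45.350 → 45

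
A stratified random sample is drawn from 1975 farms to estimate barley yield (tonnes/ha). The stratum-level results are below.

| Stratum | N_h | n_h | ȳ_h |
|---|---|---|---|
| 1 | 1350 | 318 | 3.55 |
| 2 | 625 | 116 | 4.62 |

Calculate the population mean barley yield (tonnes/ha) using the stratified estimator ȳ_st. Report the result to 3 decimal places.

N = Σ N_h = 1975. Stratum weights W_h = N_h/N.
ȳ_st = (1350·3.55 + 625·4.62) / 1975 = 3.88861

ȳ_st ≈ 3.889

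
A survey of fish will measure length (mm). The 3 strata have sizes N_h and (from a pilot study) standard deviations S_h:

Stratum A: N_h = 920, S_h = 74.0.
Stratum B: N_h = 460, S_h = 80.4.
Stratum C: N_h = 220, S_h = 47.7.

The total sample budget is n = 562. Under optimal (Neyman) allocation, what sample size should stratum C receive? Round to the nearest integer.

Neyman allocation: n_h = n · N_h S_h / Σ N_i S_i, with n = 562.
  stratum A: N_h·S_h = 920·74.0 = 68080.00
  stratum B: N_h·S_h = 460·80.4 = 36984.00
  stratum C: N_h·S_h = 220·47.7 = 10494.00
Σ N_h S_h = 115558.00
n for stratum C = 562·10494.00/115558.00 = 51.036 → 51

51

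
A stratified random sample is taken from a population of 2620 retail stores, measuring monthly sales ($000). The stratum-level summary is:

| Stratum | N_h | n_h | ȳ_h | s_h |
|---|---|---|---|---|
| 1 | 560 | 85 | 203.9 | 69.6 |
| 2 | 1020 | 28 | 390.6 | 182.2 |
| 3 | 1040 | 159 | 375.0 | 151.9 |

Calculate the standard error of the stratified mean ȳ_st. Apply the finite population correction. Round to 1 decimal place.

V̂(ȳ_st) = Σ W_h² (1 − n_h/N_h) s_h²/n_h, with W_h = N_h/N and N = 2620:
  stratum 1: (560/2620)²·(1 − 85/560)·69.6²/85 = 2.2084
  stratum 2: (1020/2620)²·(1 − 28/1020)·182.2²/28 = 174.762
  stratum 3: (1040/2620)²·(1 − 159/1040)·151.9²/159 = 19.3698
V̂(ȳ_st) = 196.341
SE(ȳ_st) = √196.341 = 14.0122

SE(ȳ_st) ≈ 14.0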